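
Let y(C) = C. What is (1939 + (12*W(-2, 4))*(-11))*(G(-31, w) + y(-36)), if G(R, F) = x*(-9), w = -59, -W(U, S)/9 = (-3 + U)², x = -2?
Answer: -569502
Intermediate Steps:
W(U, S) = -9*(-3 + U)²
G(R, F) = 18 (G(R, F) = -2*(-9) = 18)
(1939 + (12*W(-2, 4))*(-11))*(G(-31, w) + y(-36)) = (1939 + (12*(-9*(-3 - 2)²))*(-11))*(18 - 36) = (1939 + (12*(-9*(-5)²))*(-11))*(-18) = (1939 + (12*(-9*25))*(-11))*(-18) = (1939 + (12*(-225))*(-11))*(-18) = (1939 - 2700*(-11))*(-18) = (1939 + 29700)*(-18) = 31639*(-18) = -569502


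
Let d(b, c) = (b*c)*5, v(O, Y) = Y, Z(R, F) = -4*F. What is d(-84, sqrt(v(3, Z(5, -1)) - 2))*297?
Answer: -124740*sqrt(2) ≈ -1.7641e+5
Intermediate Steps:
d(b, c) = 5*b*c
d(-84, sqrt(v(3, Z(5, -1)) - 2))*297 = (5*(-84)*sqrt(-4*(-1) - 2))*297 = (5*(-84)*sqrt(4 - 2))*297 = (5*(-84)*sqrt(2))*297 = -420*sqrt(2)*297 = -124740*sqrt(2)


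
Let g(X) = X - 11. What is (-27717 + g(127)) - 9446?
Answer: -37047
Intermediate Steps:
g(X) = -11 + X
(-27717 + g(127)) - 9446 = (-27717 + (-11 + 127)) - 9446 = (-27717 + 116) - 9446 = -27601 - 9446 = -37047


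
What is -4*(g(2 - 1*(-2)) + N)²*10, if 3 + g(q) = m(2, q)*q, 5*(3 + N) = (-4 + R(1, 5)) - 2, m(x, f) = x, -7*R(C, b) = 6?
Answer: -3872/245 ≈ -15.804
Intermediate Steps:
R(C, b) = -6/7 (R(C, b) = -⅐*6 = -6/7)
N = -153/35 (N = -3 + ((-4 - 6/7) - 2)/5 = -3 + (-34/7 - 2)/5 = -3 + (⅕)*(-48/7) = -3 - 48/35 = -153/35 ≈ -4.3714)
g(q) = -3 + 2*q
-4*(g(2 - 1*(-2)) + N)²*10 = -4*((-3 + 2*(2 - 1*(-2))) - 153/35)²*10 = -4*((-3 + 2*(2 + 2)) - 153/35)²*10 = -4*((-3 + 2*4) - 153/35)²*10 = -4*((-3 + 8) - 153/35)²*10 = -4*(5 - 153/35)²*10 = -4*(22/35)²*10 = -4*484/1225*10 = -1936/1225*10 = -3872/245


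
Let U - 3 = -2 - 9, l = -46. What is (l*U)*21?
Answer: 7728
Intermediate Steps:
U = -8 (U = 3 + (-2 - 9) = 3 - 11 = -8)
(l*U)*21 = -46*(-8)*21 = 368*21 = 7728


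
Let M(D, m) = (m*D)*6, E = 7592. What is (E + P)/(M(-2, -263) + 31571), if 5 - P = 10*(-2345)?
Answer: 31047/34727 ≈ 0.89403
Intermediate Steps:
M(D, m) = 6*D*m (M(D, m) = (D*m)*6 = 6*D*m)
P = 23455 (P = 5 - 10*(-2345) = 5 - 1*(-23450) = 5 + 23450 = 23455)
(E + P)/(M(-2, -263) + 31571) = (7592 + 23455)/(6*(-2)*(-263) + 31571) = 31047/(3156 + 31571) = 31047/34727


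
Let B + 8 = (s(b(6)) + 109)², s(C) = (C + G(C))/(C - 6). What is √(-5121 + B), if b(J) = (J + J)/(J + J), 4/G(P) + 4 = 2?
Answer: √169891/5 ≈ 82.436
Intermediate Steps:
G(P) = -2 (G(P) = 4/(-4 + 2) = 4/(-2) = 4*(-½) = -2)
b(J) = 1 (b(J) = (2*J)/((2*J)) = (2*J)*(1/(2*J)) = 1)
s(C) = (-2 + C)/(-6 + C) (s(C) = (C - 2)/(C - 6) = (-2 + C)/(-6 + C))
B = 297916/25 (B = -8 + ((-2 + 1)/(-6 + 1) + 109)² = -8 + (-1/(-5) + 109)² = -8 + (-⅕*(-1) + 109)² = -8 + (⅕ + 109)² = -8 + (546/5)² = -8 + 298116/25 = 297916/25 ≈ 11917.)
√(-5121 + B) = √(-5121 + 297916/25) = √(169891/25) = √169891/5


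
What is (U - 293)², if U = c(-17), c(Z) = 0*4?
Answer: 85849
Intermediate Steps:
c(Z) = 0
U = 0
(U - 293)² = (0 - 293)² = (-293)² = 85849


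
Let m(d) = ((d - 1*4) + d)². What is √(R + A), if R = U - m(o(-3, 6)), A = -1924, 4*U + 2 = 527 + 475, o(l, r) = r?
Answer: I*√1738 ≈ 41.689*I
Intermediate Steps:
U = 250 (U = -½ + (527 + 475)/4 = -½ + (¼)*1002 = -½ + 501/2 = 250)
m(d) = (-4 + 2*d)² (m(d) = ((d - 4) + d)² = ((-4 + d) + d)² = (-4 + 2*d)²)
R = 186 (R = 250 - 4*(-2 + 6)² = 250 - 4*4² = 250 - 4*16 = 250 - 1*64 = 250 - 64 = 186)
√(R + A) = √(186 - 1924) = √(-1738) = I*√1738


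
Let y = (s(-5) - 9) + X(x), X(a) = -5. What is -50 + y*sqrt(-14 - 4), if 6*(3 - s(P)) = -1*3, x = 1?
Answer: -50 - 63*I*sqrt(2)/2 ≈ -50.0 - 44.548*I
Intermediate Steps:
s(P) = 7/2 (s(P) = 3 - (-1)*3/6 = 3 - 1/6*(-3) = 3 + 1/2 = 7/2)
y = -21/2 (y = (7/2 - 9) - 5 = -11/2 - 5 = -21/2 ≈ -10.500)
-50 + y*sqrt(-14 - 4) = -50 - 21*sqrt(-14 - 4)/2 = -50 - 63*I*sqrt(2)/2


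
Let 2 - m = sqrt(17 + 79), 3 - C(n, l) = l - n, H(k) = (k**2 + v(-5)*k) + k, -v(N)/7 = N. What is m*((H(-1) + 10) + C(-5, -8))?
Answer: -38 + 76*sqrt(6) ≈ 148.16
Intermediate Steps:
v(N) = -7*N
H(k) = k**2 + 36*k (H(k) = (k**2 + (-7*(-5))*k) + k = (k**2 + 35*k) + k = k**2 + 36*k)
C(n, l) = 3 + n - l (C(n, l) = 3 - (l - n) = 3 + (n - l) = 3 + n - l)
m = 2 - 4*sqrt(6) (m = 2 - sqrt(17 + 79) = 2 - sqrt(96) = 2 - 4*sqrt(6) ≈ -7.7980)
m*((H(-1) + 10) + C(-5, -8)) = (2 - 4*sqrt(6))*((-(36 - 1) + 10) + (3 - 5 - 1*(-8))) = (2 - 4*sqrt(6))*((-1*35 + 10) + (3 - 5 + 8)) = (2 - 4*sqrt(6))*((-35 + 10) + 6) = (2 - 4*sqrt(6))*(-25 + 6) = (2 - 4*sqrt(6))*(-19) = -38 + 76*sqrt(6)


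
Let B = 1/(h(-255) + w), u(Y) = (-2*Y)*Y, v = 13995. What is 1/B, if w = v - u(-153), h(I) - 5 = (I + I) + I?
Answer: 60053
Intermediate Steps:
h(I) = 5 + 3*I (h(I) = 5 + ((I + I) + I) = 5 + (2*I + I) = 5 + 3*I)
u(Y) = -2*Y²
w = 60813 (w = 13995 - (-2)*(-153)² = 13995 - (-2)*23409 = 13995 - 1*(-46818) = 13995 + 46818 = 60813)
B = 1/60053 (B = 1/((5 + 3*(-255)) + 60813) = 1/((5 - 765) + 60813) = 1/(-760 + 60813) = 1/60053 ≈ 1.6652e-5)
1/B = 1/(1/60053) = 60053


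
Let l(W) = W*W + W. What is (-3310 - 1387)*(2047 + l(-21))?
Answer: -11587499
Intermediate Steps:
l(W) = W + W**2 (l(W) = W**2 + W = W + W**2)
(-3310 - 1387)*(2047 + l(-21)) = (-3310 - 1387)*(2047 - 21*(1 - 21)) = -4697*(2047 - 21*(-20)) = -4697*(2047 + 420) = -4697*2467 = -11587499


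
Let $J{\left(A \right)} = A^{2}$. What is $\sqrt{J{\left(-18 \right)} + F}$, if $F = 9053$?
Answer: $\sqrt{9377} \approx 96.835$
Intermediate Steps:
$\sqrt{J{\left(-18 \right)} + F} = \sqrt{\left(-18\right)^{2} + 9053} = \sqrt{324 + 9053} = \sqrt{9377}$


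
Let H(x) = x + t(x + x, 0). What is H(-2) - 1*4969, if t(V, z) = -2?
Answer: -4973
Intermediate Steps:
H(x) = -2 + x (H(x) = x - 2 = -2 + x)
H(-2) - 1*4969 = (-2 - 2) - 1*4969 = -4 - 4969 = -4973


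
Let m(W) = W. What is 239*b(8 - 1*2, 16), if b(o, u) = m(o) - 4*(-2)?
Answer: 3346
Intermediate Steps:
b(o, u) = 8 + o (b(o, u) = o - 4*(-2) = o + 8 = 8 + o)
239*b(8 - 1*2, 16) = 239*(8 + (8 - 1*2)) = 239*(8 + (8 - 2)) = 239*(8 + 6) = 239*14 = 3346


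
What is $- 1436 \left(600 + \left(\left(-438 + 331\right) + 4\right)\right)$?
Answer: $-713692$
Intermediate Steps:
$- 1436 \left(600 + \left(\left(-438 + 331\right) + 4\right)\right) = - 1436 \left(600 + \left(-107 + 4\right)\right) = - 1436 \left(600 - 103\right) = \left(-1436\right) 497 = -713692$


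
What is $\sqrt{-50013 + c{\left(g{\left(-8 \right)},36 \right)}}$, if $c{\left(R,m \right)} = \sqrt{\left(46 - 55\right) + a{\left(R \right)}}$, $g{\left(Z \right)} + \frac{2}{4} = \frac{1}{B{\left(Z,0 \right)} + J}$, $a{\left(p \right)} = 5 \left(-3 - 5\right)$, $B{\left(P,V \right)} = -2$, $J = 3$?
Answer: $\sqrt{-50013 + 7 i} \approx 0.016 + 223.64 i$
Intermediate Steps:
$a{\left(p \right)} = -40$ ($a{\left(p \right)} = 5 \left(-8\right) = -40$)
$g{\left(Z \right)} = \frac{1}{2}$ ($g{\left(Z \right)} = - \frac{1}{2} + \frac{1}{-2 + 3} = - \frac{1}{2} + 1^{-1} = - \frac{1}{2} + 1 = \frac{1}{2}$)
$c{\left(R,m \right)} = 7 i$ ($c{\left(R,m \right)} = \sqrt{\left(46 - 55\right) - 40} = \sqrt{-9 - 40} = \sqrt{-49} = 7 i$)
$\sqrt{-50013 + c{\left(g{\left(-8 \right)},36 \right)}} = \sqrt{-50013 + 7 i}$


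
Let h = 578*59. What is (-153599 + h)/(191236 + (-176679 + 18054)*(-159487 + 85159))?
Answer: -119497/11790470236 ≈ -1.0135e-5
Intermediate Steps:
h = 34102
(-153599 + h)/(191236 + (-176679 + 18054)*(-159487 + 85159)) = (-153599 + 34102)/(191236 + (-176679 + 18054)*(-159487 + 85159)) = -119497/(191236 - 158625*(-74328)) = -119497/(191236 + 11790279000) = -119497/11790470236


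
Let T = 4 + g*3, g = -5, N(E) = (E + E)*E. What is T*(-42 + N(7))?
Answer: -616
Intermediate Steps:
N(E) = 2*E² (N(E) = (2*E)*E = 2*E²)
T = -11 (T = 4 - 5*3 = 4 - 15 = -11)
T*(-42 + N(7)) = -11*(-42 + 2*7²) = -11*(-42 + 2*49) = -11*(-42 + 98) = -11*56 = -616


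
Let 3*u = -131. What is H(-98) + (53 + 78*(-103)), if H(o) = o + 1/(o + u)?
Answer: -3433578/425 ≈ -8079.0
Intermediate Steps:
u = -131/3 (u = (1/3)*(-131) = -131/3 ≈ -43.667)
H(o) = o + 1/(-131/3 + o) (H(o) = o + 1/(o - 131/3) = o + 1/(-131/3 + o))
H(-98) + (53 + 78*(-103)) = (3 - 131*(-98) + 3*(-98)**2)/(-131 + 3*(-98)) + (53 + 78*(-103)) = (3 + 12838 + 3*9604)/(-131 - 294) + (53 - 8034) = (3 + 12838 + 28812)/(-425) - 7981 = -1/425*41653 - 7981 = -41653/425 - 7981 = -3433578/425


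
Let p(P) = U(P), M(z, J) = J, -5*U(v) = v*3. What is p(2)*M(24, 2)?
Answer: -12/5 ≈ -2.4000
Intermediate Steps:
U(v) = -3*v/5 (U(v) = -v*3/5 = -3*v/5)
p(P) = -3*P/5
p(2)*M(24, 2) = -3/5*2*2 = -6/5*2 = -12/5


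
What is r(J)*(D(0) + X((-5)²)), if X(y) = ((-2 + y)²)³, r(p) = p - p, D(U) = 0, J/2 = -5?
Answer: 0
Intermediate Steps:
J = -10 (J = 2*(-5) = -10)
r(p) = 0
X(y) = (-2 + y)⁶
r(J)*(D(0) + X((-5)²)) = 0*(0 + (-2 + (-5)²)⁶) = 0*(0 + (-2 + 25)⁶) = 0*(0 + 23⁶) = 0*(0 + 148035889) = 0*148035889 = 0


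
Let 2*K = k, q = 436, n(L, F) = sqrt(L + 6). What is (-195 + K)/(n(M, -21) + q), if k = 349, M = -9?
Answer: -8938/190099 + 41*I*sqrt(3)/380198 ≈ -0.047018 + 0.00018678*I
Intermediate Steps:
n(L, F) = sqrt(6 + L)
K = 349/2 (K = (1/2)*349 = 349/2 ≈ 174.50)
(-195 + K)/(n(M, -21) + q) = (-195 + 349/2)/(sqrt(6 - 9) + 436) = -41/(2*(sqrt(-3) + 436)) = -41/(2*(I*sqrt(3) + 436)) = -41/(2*(436 + I*sqrt(3)))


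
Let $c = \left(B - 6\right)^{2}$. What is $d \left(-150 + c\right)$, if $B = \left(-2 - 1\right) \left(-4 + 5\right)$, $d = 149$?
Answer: $-10281$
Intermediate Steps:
$B = -3$ ($B = \left(-3\right) 1 = -3$)
$c = 81$ ($c = \left(-3 - 6\right)^{2} = \left(-9\right)^{2} = 81$)
$d \left(-150 + c\right) = 149 \left(-150 + 81\right) = 149 \left(-69\right) = -10281$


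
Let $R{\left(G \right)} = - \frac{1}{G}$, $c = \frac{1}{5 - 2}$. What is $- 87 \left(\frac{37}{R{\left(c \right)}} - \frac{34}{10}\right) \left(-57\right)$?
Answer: $- \frac{390108}{5} \approx -78022.0$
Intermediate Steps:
$c = \frac{1}{3} \approx 0.33333$
$- 87 \left(\frac{37}{R{\left(c \right)}} - \frac{34}{10}\right) \left(-57\right) = - 87 \left(\frac{37}{\left(-1\right) \frac{1}{\frac{1}{3}}} - \frac{34}{10}\right) \left(-57\right) = - 87 \left(\frac{37}{\left(-1\right) 3} - \frac{17}{5}\right) \left(-57\right) = - 87 \left(\frac{37}{-3} - \frac{17}{5}\right) \left(-57\right) = - 87 \left(37 \left(- \frac{1}{3}\right) - \frac{17}{5}\right) \left(-57\right) = - 87 \left(- \frac{37}{3} - \frac{17}{5}\right) \left(-57\right) = \left(-87\right) \left(- \frac{236}{15}\right) \left(-57\right) = \frac{6844}{5} \left(-57\right) = - \frac{390108}{5}$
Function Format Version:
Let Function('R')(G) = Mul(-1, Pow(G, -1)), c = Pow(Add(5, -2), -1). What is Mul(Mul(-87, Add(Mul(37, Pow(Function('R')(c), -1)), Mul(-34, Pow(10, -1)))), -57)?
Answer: Rational(-390108, 5) ≈ -78022.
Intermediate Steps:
c = Rational(1, 3) (c = Pow(3, -1) = Rational(1, 3) ≈ 0.33333)
Mul(Mul(-87, Add(Mul(37, Pow(Function('R')(c), -1)), Mul(-34, Pow(10, -1)))), -57) = Mul(Mul(-87, Add(Mul(37, Pow(Mul(-1, Pow(Rational(1, 3), -1)), -1)), Mul(-34, Pow(10, -1)))), -57) = Mul(Mul(-87, Add(Mul(37, Pow(Mul(-1, 3), -1)), Mul(-34, Rational(1, 10)))), -57) = Mul(Mul(-87, Add(Mul(37, Pow(-3, -1)), Rational(-17, 5))), -57) = Mul(Mul(-87, Add(Mul(37, Rational(-1, 3)), Rational(-17, 5))), -57) = Mul(Mul(-87, Add(Rational(-37, 3), Rational(-17, 5))), -57) = Mul(Mul(-87, Rational(-236, 15)), -57) = Mul(Rational(6844, 5), -57) = Rational(-390108, 5)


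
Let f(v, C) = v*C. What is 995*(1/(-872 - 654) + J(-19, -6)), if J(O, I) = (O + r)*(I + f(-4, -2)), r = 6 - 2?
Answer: -45552095/1526 ≈ -29851.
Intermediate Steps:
r = 4
f(v, C) = C*v
J(O, I) = (4 + O)*(8 + I) (J(O, I) = (O + 4)*(I - 2*(-4)) = (4 + O)*(I + 8) = (4 + O)*(8 + I))
995*(1/(-872 - 654) + J(-19, -6)) = 995*(1/(-872 - 654) + (32 + 4*(-6) + 8*(-19) - 6*(-19))) = 995*(1/(-1526) + (32 - 24 - 152 + 114)) = 995*(-1/1526 - 30) = 995*(-45781/1526) = -45552095/1526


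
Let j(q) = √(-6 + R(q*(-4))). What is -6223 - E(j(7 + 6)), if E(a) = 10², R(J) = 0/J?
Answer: -6323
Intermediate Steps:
R(J) = 0
j(q) = I*√6 (j(q) = √(-6 + 0) = √(-6) = I*√6)
E(a) = 100
-6223 - E(j(7 + 6)) = -6223 - 1*100 = -6223 - 100 = -6323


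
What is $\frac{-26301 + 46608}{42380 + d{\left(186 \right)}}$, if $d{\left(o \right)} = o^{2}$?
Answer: $\frac{20307}{76976} \approx 0.26381$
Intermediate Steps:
$\frac{-26301 + 46608}{42380 + d{\left(186 \right)}} = \frac{-26301 + 46608}{42380 + 186^{2}} = \frac{20307}{42380 + 34596} = \frac{20307}{76976}$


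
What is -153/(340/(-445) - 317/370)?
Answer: 1679430/17791 ≈ 94.398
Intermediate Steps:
-153/(340/(-445) - 317/370) = -153/(340*(-1/445) - 317*1/370) = -153/(-68/89 - 317/370) = -153/(-53373/32930) = -153*(-32930/53373) = 1679430/17791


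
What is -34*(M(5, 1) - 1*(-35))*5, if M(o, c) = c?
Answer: -6120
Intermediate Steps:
-34*(M(5, 1) - 1*(-35))*5 = -34*(1 - 1*(-35))*5 = -34*(1 + 35)*5 = -34*36*5 = -1224*5 = -6120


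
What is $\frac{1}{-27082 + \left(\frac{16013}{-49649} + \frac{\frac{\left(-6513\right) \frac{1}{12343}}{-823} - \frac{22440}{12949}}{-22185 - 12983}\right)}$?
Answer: $- \frac{229675659151294512352}{6220150265761652581697261} \approx -3.6924 \cdot 10^{-5}$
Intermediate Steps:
$\frac{1}{-27082 + \left(\frac{16013}{-49649} + \frac{\frac{\left(-6513\right) \frac{1}{12343}}{-823} - \frac{22440}{12949}}{-22185 - 12983}\right)} = \frac{1}{-27082 + \left(16013 \left(- \frac{1}{49649}\right) + \frac{\left(-6513\right) \frac{1}{12343} \left(- \frac{1}{823}\right) - \frac{22440}{12949}}{-35168}\right)} = \frac{1}{-27082 - \left(\frac{16013}{49649} - \left(\left(- \frac{6513}{12343}\right) \left(- \frac{1}{823}\right) - \frac{22440}{12949}\right) \left(- \frac{1}{35168}\right)\right)} = \frac{1}{-27082 - \left(\frac{16013}{49649} - \left(\frac{6513}{10158289} - \frac{22440}{12949}\right) \left(- \frac{1}{35168}\right)\right)} = \frac{1}{-27082 - \frac{74064626294598180397}{229675659151294512352}} = \frac{1}{- \frac{6220150265761652581697261}{229675659151294512352}} = - \frac{229675659151294512352}{6220150265761652581697261}$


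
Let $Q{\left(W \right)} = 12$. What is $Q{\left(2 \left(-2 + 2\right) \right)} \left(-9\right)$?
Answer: $-108$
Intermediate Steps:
$Q{\left(2 \left(-2 + 2\right) \right)} \left(-9\right) = 12 \left(-9\right) = -108$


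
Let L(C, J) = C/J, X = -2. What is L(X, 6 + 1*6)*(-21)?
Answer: 7/2 ≈ 3.5000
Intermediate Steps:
L(X, 6 + 1*6)*(-21) = -2/(6 + 1*6)*(-21) = -2/(6 + 6)*(-21) = -2/12*(-21) = -2*1/12*(-21) = -1/6*(-21) = 7/2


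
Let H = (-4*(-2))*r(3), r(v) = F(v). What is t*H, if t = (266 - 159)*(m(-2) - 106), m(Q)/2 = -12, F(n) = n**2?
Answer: -1001520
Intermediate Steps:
m(Q) = -24 (m(Q) = 2*(-12) = -24)
r(v) = v**2
t = -13910 (t = (266 - 159)*(-24 - 106) = 107*(-130) = -13910)
H = 72 (H = -4*(-2)*3**2 = 8*9 = 72)
t*H = -13910*72 = -1001520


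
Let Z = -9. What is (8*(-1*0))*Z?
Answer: 0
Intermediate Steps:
(8*(-1*0))*Z = (8*(-1*0))*(-9) = (8*0)*(-9) = 0*(-9) = 0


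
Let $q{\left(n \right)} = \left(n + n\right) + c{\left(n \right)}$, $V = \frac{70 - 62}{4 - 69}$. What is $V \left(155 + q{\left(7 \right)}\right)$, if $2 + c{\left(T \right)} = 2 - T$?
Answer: $- \frac{1296}{65} \approx -19.938$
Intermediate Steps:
$V = - \frac{8}{65}$ ($V = \frac{8}{-65} = 8 \left(- \frac{1}{65}\right) = - \frac{8}{65} \approx -0.12308$)
$c{\left(T \right)} = - T$ ($c{\left(T \right)} = -2 - \left(-2 + T\right) = - T$)
$q{\left(n \right)} = n$ ($q{\left(n \right)} = \left(n + n\right) - n = 2 n - n = n$)
$V \left(155 + q{\left(7 \right)}\right) = - \frac{8 \left(155 + 7\right)}{65} = \left(- \frac{8}{65}\right) 162 = - \frac{1296}{65}$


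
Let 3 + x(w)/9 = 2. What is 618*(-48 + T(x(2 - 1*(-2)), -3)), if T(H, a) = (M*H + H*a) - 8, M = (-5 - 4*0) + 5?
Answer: -17922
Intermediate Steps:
M = 0 (M = (-5 + 0) + 5 = -5 + 5 = 0)
x(w) = -9 (x(w) = -27 + 9*2 = -27 + 18 = -9)
T(H, a) = -8 + H*a (T(H, a) = (0*H + H*a) - 8 = (0 + H*a) - 8 = H*a - 8 = -8 + H*a)
618*(-48 + T(x(2 - 1*(-2)), -3)) = 618*(-48 + (-8 - 9*(-3))) = 618*(-48 + (-8 + 27)) = 618*(-48 + 19) = 618*(-29) = -17922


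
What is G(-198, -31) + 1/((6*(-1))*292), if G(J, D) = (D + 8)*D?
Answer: 1249175/1752 ≈ 713.00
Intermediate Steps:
G(J, D) = D*(8 + D) (G(J, D) = (8 + D)*D = D*(8 + D))
G(-198, -31) + 1/((6*(-1))*292) = -31*(8 - 31) + 1/((6*(-1))*292) = -31*(-23) + 1/(-6*292) = 713 + 1/(-1752) = 713 - 1/1752 = 1249175/1752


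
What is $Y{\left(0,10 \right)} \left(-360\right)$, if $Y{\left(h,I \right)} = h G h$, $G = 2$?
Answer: $0$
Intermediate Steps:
$Y{\left(h,I \right)} = 2 h^{2}$ ($Y{\left(h,I \right)} = h 2 h = 2 h h = 2 h^{2}$)
$Y{\left(0,10 \right)} \left(-360\right) = 2 \cdot 0^{2} \left(-360\right) = 2 \cdot 0 \left(-360\right) = 0 \left(-360\right) = 0$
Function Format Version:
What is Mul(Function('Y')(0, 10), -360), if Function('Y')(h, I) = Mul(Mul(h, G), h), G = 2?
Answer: 0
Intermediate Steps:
Function('Y')(h, I) = Mul(2, Pow(h, 2)) (Function('Y')(h, I) = Mul(Mul(h, 2), h) = Mul(Mul(2, h), h) = Mul(2, Pow(h, 2)))
Mul(Function('Y')(0, 10), -360) = Mul(Mul(2, Pow(0, 2)), -360) = Mul(Mul(2, 0), -360) = Mul(0, -360) = 0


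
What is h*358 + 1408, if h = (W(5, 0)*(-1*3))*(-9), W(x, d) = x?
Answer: 49738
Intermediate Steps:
h = 135 (h = (5*(-1*3))*(-9) = (5*(-3))*(-9) = -15*(-9) = 135)
h*358 + 1408 = 135*358 + 1408 = 48330 + 1408 = 49738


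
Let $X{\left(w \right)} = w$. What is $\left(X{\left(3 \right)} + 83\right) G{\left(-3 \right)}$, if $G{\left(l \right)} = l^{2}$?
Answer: $774$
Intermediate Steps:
$\left(X{\left(3 \right)} + 83\right) G{\left(-3 \right)} = \left(3 + 83\right) \left(-3\right)^{2} = 86 \cdot 9 = 774$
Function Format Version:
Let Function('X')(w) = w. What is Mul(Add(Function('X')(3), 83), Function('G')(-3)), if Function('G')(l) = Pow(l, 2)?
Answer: 774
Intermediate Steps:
Mul(Add(Function('X')(3), 83), Function('G')(-3)) = Mul(Add(3, 83), Pow(-3, 2)) = Mul(86, 9) = 774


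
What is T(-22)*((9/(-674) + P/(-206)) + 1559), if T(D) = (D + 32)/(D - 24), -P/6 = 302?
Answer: -544193075/1596706 ≈ -340.82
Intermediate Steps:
P = -1812 (P = -6*302 = -1812)
T(D) = (32 + D)/(-24 + D)
T(-22)*((9/(-674) + P/(-206)) + 1559) = ((32 - 22)/(-24 - 22))*((9/(-674) - 1812/(-206)) + 1559) = (10/(-46))*((9*(-1/674) - 1812*(-1/206)) + 1559) = (-1/46*10)*((-9/674 + 906/103) + 1559) = -5*(609717/69422 + 1559)/23 = -5/23*108838615/69422 = -544193075/1596706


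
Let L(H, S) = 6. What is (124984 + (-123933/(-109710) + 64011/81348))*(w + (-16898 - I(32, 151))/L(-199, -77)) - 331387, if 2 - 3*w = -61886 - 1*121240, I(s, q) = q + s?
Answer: 4327479505454636941/594979272 ≈ 7.2733e+9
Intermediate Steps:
w = 183128/3 (w = 2/3 - (-61886 - 1*121240)/3 = 2/3 - (-61886 - 121240)/3 = 2/3 - 1/3*(-183126) = 2/3 + 61042 = 183128/3 ≈ 61043.)
(124984 + (-123933/(-109710) + 64011/81348))*(w + (-16898 - I(32, 151))/L(-199, -77)) - 331387 = (124984 + (-123933/(-109710) + 64011/81348))*(183128/3 + (-16898 - (151 + 32))/6) - 331387 = (124984 + (-123933*(-1/109710) + 64011*(1/81348)))*(183128/3 + (-16898 - 1*183)*(1/6)) - 331387 = (124984 + (41311/36570 + 21337/27116))*(183128/3 + (-16898 - 183)*(1/6)) - 331387 = (124984 + 950241583/495816060)*(183128/3 - 17081*1/6) - 331387 = 61970024684623*(183128/3 - 17081/6)/495816060 - 331387 = (61970024684623/495816060)*(349175/6) - 331387 = 4327676673850647205/594979272 - 331387 = 4327479505454636941/594979272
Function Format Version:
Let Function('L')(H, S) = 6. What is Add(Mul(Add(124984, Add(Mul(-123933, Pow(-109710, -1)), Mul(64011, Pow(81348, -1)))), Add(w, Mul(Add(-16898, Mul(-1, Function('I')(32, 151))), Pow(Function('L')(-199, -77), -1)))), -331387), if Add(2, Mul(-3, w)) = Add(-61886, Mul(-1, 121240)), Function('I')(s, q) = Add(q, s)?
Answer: Rational(4327479505454636941, 594979272) ≈ 7.2733e+9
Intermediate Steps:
w = Rational(183128, 3) (w = Add(Rational(2, 3), Mul(Rational(-1, 3), Add(-61886, Mul(-1, 121240)))) = Add(Rational(2, 3), Mul(Rational(-1, 3), Add(-61886, -121240))) = Add(Rational(2, 3), Mul(Rational(-1, 3), -183126)) = Add(Rational(2, 3), 61042) = Rational(183128, 3) ≈ 61043.)
Add(Mul(Add(124984, Add(Mul(-123933, Pow(-109710, -1)), Mul(64011, Pow(81348, -1)))), Add(w, Mul(Add(-16898, Mul(-1, Function('I')(32, 151))), Pow(Function('L')(-199, -77), -1)))), -331387) = Add(Mul(Add(124984, Add(Mul(-123933, Pow(-109710, -1)), Mul(64011, Pow(81348, -1)))), Add(Rational(183128, 3), Mul(Add(-16898, Mul(-1, Add(151, 32))), Pow(6, -1)))), -331387) = Add(Mul(Add(124984, Add(Mul(-123933, Rational(-1, 109710)), Mul(64011, Rational(1, 81348)))), Add(Rational(183128, 3), Mul(Add(-16898, Mul(-1, 183)), Rational(1, 6)))), -331387) = Add(Mul(Add(124984, Add(Rational(41311, 36570), Rational(21337, 27116))), Add(Rational(183128, 3), Mul(Add(-16898, -183), Rational(1, 6)))), -331387) = Add(Mul(Add(124984, Rational(950241583, 495816060)), Add(Rational(183128, 3), Mul(-17081, Rational(1, 6)))), -331387) = Add(Mul(Rational(61970024684623, 495816060), Add(Rational(183128, 3), Rational(-17081, 6))), -331387) = Add(Mul(Rational(61970024684623, 495816060), Rational(349175, 6)), -331387) = Add(Rational(4327676673850647205, 594979272), -331387) = Rational(4327479505454636941, 594979272)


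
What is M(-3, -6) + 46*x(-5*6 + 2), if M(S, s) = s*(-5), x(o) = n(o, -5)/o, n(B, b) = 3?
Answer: 351/14 ≈ 25.071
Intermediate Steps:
x(o) = 3/o
M(S, s) = -5*s
M(-3, -6) + 46*x(-5*6 + 2) = -5*(-6) + 46*(3/(-5*6 + 2)) = 30 + 46*(3/(-30 + 2)) = 30 + 46*(3/(-28)) = 30 + 46*(3*(-1/28)) = 30 + 46*(-3/28) = 30 - 69/14 = 351/14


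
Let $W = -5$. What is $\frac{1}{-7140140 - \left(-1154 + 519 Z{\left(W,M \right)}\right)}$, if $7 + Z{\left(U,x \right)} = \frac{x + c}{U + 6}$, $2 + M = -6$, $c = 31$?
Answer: $- \frac{1}{7147290} \approx -1.3991 \cdot 10^{-7}$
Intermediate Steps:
$M = -8$ ($M = -2 - 6 = -8$)
$Z{\left(U,x \right)} = -7 + \frac{31 + x}{6 + U}$ ($Z{\left(U,x \right)} = -7 + \frac{x + 31}{U + 6} = -7 + \frac{31 + x}{6 + U}$)
$\frac{1}{-7140140 - \left(-1154 + 519 Z{\left(W,M \right)}\right)} = \frac{1}{-7140140 + \left(1154 - 519 \frac{-11 - 8 - -35}{6 - 5}\right)} = \frac{1}{-7140140 + \left(1154 - 519 \frac{-11 - 8 + 35}{1}\right)} = \frac{1}{-7140140 + \left(1154 - 519 \cdot 1 \cdot 16\right)} = \frac{1}{-7140140 + \left(1154 - 8304\right)} = \frac{1}{-7140140 - 7150} = \frac{1}{-7147290} = - \frac{1}{7147290}$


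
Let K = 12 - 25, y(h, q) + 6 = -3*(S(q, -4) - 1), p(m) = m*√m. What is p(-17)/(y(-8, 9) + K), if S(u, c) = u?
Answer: 17*I*√17/43 ≈ 1.6301*I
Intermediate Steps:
p(m) = m^(3/2)
y(h, q) = -3 - 3*q (y(h, q) = -6 - 3*(q - 1) = -6 - 3*(-1 + q) = -6 + (3 - 3*q) = -3 - 3*q)
K = -13
p(-17)/(y(-8, 9) + K) = (-17)^(3/2)/((-3 - 3*9) - 13) = (-17*I*√17)/((-3 - 27) - 13) = (-17*I*√17)/(-30 - 13) = -17*I*√17/(-43) = -17*I*√17*(-1/43) = 17*I*√17/43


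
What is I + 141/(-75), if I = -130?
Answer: -3297/25 ≈ -131.88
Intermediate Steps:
I + 141/(-75) = -130 + 141/(-75) = -130 + 141*(-1/75) = -130 - 47/25 = -3297/25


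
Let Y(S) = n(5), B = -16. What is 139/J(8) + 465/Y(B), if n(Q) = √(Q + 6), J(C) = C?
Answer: 139/8 + 465*√11/11 ≈ 157.58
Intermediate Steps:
n(Q) = √(6 + Q)
Y(S) = √11 (Y(S) = √(6 + 5) = √11)
139/J(8) + 465/Y(B) = 139/8 + 465/(√11) = 139*(⅛) + 465*(√11/11) = 139/8 + 465*√11/11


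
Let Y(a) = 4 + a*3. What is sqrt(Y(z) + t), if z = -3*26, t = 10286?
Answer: 2*sqrt(2514) ≈ 100.28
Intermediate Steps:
z = -78
Y(a) = 4 + 3*a
sqrt(Y(z) + t) = sqrt((4 + 3*(-78)) + 10286) = sqrt((4 - 234) + 10286) = sqrt(-230 + 10286) = sqrt(10056) = 2*sqrt(2514)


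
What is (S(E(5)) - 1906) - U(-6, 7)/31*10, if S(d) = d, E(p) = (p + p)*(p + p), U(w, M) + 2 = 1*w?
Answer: -55906/31 ≈ -1803.4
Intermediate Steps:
U(w, M) = -2 + w (U(w, M) = -2 + 1*w = -2 + w)
E(p) = 4*p² (E(p) = (2*p)*(2*p) = 4*p²)
(S(E(5)) - 1906) - U(-6, 7)/31*10 = (4*5² - 1906) - (-2 - 6)/31*10 = (4*25 - 1906) - (-8*1/31)*10 = (100 - 1906) - (-8)*10/31 = -1806 - 1*(-80/31) = -1806 + 80/31 = -55906/31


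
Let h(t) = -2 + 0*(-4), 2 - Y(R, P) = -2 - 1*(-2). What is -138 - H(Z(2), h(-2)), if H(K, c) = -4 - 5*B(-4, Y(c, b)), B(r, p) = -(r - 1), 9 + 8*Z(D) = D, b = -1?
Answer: -109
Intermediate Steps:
Y(R, P) = 2 (Y(R, P) = 2 - (-2 - 1*(-2)) = 2 - (-2 + 2) = 2 - 1*0 = 2 + 0 = 2)
Z(D) = -9/8 + D/8
h(t) = -2 (h(t) = -2 + 0 = -2)
B(r, p) = 1 - r (B(r, p) = -(-1 + r) = 1 - r)
H(K, c) = -29 (H(K, c) = -4 - 5*(1 - 1*(-4)) = -4 - 5*(1 + 4) = -4 - 5*5 = -4 - 25 = -29)
-138 - H(Z(2), h(-2)) = -138 - 1*(-29) = -138 + 29 = -109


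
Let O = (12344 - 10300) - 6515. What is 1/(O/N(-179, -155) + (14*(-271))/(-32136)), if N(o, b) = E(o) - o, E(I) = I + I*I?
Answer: -514834788/11058251 ≈ -46.557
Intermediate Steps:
E(I) = I + I²
O = -4471 (O = 2044 - 6515 = -4471)
N(o, b) = -o + o*(1 + o) (N(o, b) = o*(1 + o) - o = -o + o*(1 + o))
1/(O/N(-179, -155) + (14*(-271))/(-32136)) = 1/(-4471/((-179)²) + (14*(-271))/(-32136)) = 1/(-4471/32041 - 3794*(-1/32136)) = 1/(-4471*1/32041 + 1897/16068) = 1/(-4471/32041 + 1897/16068) = 1/(-11058251/514834788) = -514834788/11058251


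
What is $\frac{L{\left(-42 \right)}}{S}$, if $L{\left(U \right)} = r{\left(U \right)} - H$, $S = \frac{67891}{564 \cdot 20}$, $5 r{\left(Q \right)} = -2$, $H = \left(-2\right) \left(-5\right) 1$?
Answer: $- \frac{117312}{67891} \approx -1.7279$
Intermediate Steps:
$H = 10$ ($H = 10 \cdot 1 = 10$)
$r{\left(Q \right)} = - \frac{2}{5}$ ($r{\left(Q \right)} = \frac{1}{5} \left(-2\right) = - \frac{2}{5}$)
$S = \frac{67891}{11280} \approx 6.0187$
$L{\left(U \right)} = - \frac{52}{5}$ ($L{\left(U \right)} = - \frac{2}{5} - 10 = - \frac{52}{5}$)
$\frac{L{\left(-42 \right)}}{S} = - \frac{52}{5 \cdot \frac{67891}{11280}} = \left(- \frac{52}{5}\right) \frac{11280}{67891} = - \frac{117312}{67891}$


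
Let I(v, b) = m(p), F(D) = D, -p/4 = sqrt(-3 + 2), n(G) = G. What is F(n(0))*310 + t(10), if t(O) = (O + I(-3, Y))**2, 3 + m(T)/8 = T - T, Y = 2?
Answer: 196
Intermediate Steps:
p = -4*I (p = -4*sqrt(-3 + 2) = -4*I ≈ -4.0*I)
m(T) = -24 (m(T) = -24 + 8*(T - T) = -24 + 8*0 = -24 + 0 = -24)
I(v, b) = -24
t(O) = (-24 + O)**2 (t(O) = (O - 24)**2 = (-24 + O)**2)
F(n(0))*310 + t(10) = 0*310 + (-24 + 10)**2 = 0 + (-14)**2 = 0 + 196 = 196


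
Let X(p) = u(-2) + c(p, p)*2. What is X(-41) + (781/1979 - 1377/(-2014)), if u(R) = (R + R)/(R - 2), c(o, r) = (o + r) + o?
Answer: -972199953/3985706 ≈ -243.92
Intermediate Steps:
c(o, r) = r + 2*o
u(R) = 2*R/(-2 + R) (u(R) = (2*R)/(-2 + R) = 2*R/(-2 + R))
X(p) = 1 + 6*p (X(p) = 2*(-2)/(-2 - 2) + (p + 2*p)*2 = 2*(-2)/(-4) + (3*p)*2 = 2*(-2)*(-1/4) + 6*p = 1 + 6*p)
X(-41) + (781/1979 - 1377/(-2014)) = (1 + 6*(-41)) + (781/1979 - 1377/(-2014)) = (1 - 246) + (781*(1/1979) - 1377*(-1/2014)) = -245 + (781/1979 + 1377/2014) = -245 + 4298017/3985706 = -972199953/3985706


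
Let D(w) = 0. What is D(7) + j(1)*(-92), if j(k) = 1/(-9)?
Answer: 92/9 ≈ 10.222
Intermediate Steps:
j(k) = -⅑
D(7) + j(1)*(-92) = 0 - ⅑*(-92) = 0 + 92/9 = 92/9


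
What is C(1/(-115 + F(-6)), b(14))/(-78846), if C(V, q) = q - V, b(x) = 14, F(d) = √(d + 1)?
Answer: -37067/208626516 - I*√5/1043132580 ≈ -0.00017767 - 2.1436e-9*I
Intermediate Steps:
F(d) = √(1 + d)
C(1/(-115 + F(-6)), b(14))/(-78846) = (14 - 1/(-115 + √(1 - 6)))/(-78846) = (14 - 1/(-115 + √(-5)))*(-1/78846) = (14 - 1/(-115 + I*√5))*(-1/78846) = -7/39423 + 1/(78846*(-115 + I*√5))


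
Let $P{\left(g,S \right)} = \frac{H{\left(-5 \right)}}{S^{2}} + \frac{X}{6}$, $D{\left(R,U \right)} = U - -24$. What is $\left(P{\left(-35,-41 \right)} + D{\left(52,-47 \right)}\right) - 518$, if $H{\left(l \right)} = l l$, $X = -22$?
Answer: $- \frac{2746679}{5043} \approx -544.65$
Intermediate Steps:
$D{\left(R,U \right)} = 24 + U$ ($D{\left(R,U \right)} = U + 24 = 24 + U$)
$H{\left(l \right)} = l^{2}$
$P{\left(g,S \right)} = - \frac{11}{3} + \frac{25}{S^{2}}$ ($P{\left(g,S \right)} = \frac{\left(-5\right)^{2}}{S^{2}} - \frac{22}{6} = \frac{25}{S^{2}} - \frac{11}{3} = - \frac{11}{3} + \frac{25}{S^{2}}$)
$\left(P{\left(-35,-41 \right)} + D{\left(52,-47 \right)}\right) - 518 = \left(\left(- \frac{11}{3} + \frac{25}{1681}\right) + \left(24 - 47\right)\right) - 518 = \left(\left(- \frac{11}{3} + 25 \cdot \frac{1}{1681}\right) - 23\right) - 518 = \left(\left(- \frac{11}{3} + \frac{25}{1681}\right) - 23\right) - 518 = \left(- \frac{18416}{5043} - 23\right) - 518 = - \frac{134405}{5043} - 518 = - \frac{2746679}{5043}$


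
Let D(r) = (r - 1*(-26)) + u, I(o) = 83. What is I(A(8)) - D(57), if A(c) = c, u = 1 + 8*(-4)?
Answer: 31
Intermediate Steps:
u = -31 (u = 1 - 32 = -31)
D(r) = -5 + r (D(r) = (r - 1*(-26)) - 31 = (r + 26) - 31 = (26 + r) - 31 = -5 + r)
I(A(8)) - D(57) = 83 - (-5 + 57) = 83 - 1*52 = 83 - 52 = 31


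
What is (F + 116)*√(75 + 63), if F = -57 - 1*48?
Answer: 11*√138 ≈ 129.22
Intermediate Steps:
F = -105 (F = -57 - 48 = -105)
(F + 116)*√(75 + 63) = (-105 + 116)*√(75 + 63) = 11*√138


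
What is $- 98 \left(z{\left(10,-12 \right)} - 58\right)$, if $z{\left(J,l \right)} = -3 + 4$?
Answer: $5586$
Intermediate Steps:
$z{\left(J,l \right)} = 1$
$- 98 \left(z{\left(10,-12 \right)} - 58\right) = - 98 \left(1 - 58\right) = \left(-98\right) \left(-57\right) = 5586$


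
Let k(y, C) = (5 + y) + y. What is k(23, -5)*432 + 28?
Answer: 22060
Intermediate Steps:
k(y, C) = 5 + 2*y
k(23, -5)*432 + 28 = (5 + 2*23)*432 + 28 = (5 + 46)*432 + 28 = 51*432 + 28 = 22032 + 28 = 22060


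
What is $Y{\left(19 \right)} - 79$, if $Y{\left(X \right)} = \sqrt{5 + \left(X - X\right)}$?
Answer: $-79 + \sqrt{5} \approx -76.764$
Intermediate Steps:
$Y{\left(X \right)} = \sqrt{5}$ ($Y{\left(X \right)} = \sqrt{5 + 0} = \sqrt{5}$)
$Y{\left(19 \right)} - 79 = \sqrt{5} - 79 = -79 + \sqrt{5}$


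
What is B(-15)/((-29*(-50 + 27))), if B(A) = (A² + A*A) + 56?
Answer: 22/29 ≈ 0.75862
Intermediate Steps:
B(A) = 56 + 2*A² (B(A) = (A² + A²) + 56 = 2*A² + 56 = 56 + 2*A²)
B(-15)/((-29*(-50 + 27))) = (56 + 2*(-15)²)/((-29*(-50 + 27))) = (56 + 2*225)/((-29*(-23))) = (56 + 450)/667 = 506*(1/667) = 22/29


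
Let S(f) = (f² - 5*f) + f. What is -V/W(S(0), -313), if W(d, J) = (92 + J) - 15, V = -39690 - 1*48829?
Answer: -88519/236 ≈ -375.08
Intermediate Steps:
V = -88519 (V = -39690 - 48829 = -88519)
S(f) = f² - 4*f
W(d, J) = 77 + J
-V/W(S(0), -313) = -(-88519)/(77 - 313) = -(-88519)/(-236) = -(-88519)*(-1)/236 = -1*88519/236 = -88519/236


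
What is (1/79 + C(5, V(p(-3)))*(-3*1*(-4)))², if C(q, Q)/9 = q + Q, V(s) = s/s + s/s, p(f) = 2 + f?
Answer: 3567075625/6241 ≈ 5.7156e+5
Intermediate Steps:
V(s) = 2 (V(s) = 1 + 1 = 2)
C(q, Q) = 9*Q + 9*q (C(q, Q) = 9*(q + Q) = 9*(Q + q) = 9*Q + 9*q)
(1/79 + C(5, V(p(-3)))*(-3*1*(-4)))² = (1/79 + (9*2 + 9*5)*(-3*1*(-4)))² = (1/79 + (18 + 45)*(-3*(-4)))² = (1/79 + 63*12)² = (1/79 + 756)² = (59725/79)² = 3567075625/6241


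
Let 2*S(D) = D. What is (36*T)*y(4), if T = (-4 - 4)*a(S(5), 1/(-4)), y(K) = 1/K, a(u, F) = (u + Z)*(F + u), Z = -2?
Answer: -81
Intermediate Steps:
S(D) = D/2
a(u, F) = (-2 + u)*(F + u) (a(u, F) = (u - 2)*(F + u) = (-2 + u)*(F + u))
T = -9 (T = (-4 - 4)*(((½)*5)² - 2/(-4) - 5 + ((½)*5)/(-4)) = -8*((5/2)² - 2*(-¼) - 2*5/2 - ¼*5/2) = -8*(25/4 + ½ - 5 - 5/8) = -8*9/8 = -9)
(36*T)*y(4) = (36*(-9))/4 = -324*¼ = -81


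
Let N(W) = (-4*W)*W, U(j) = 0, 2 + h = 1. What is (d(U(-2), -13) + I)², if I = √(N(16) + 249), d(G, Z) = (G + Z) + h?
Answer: (14 - 5*I*√31)² ≈ -579.0 - 779.49*I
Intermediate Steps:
h = -1 (h = -2 + 1 = -1)
d(G, Z) = -1 + G + Z (d(G, Z) = (G + Z) - 1 = -1 + G + Z)
N(W) = -4*W²
I = 5*I*√31 (I = √(-4*16² + 249) = √(-4*256 + 249) = √(-1024 + 249) = √(-775) = 5*I*√31 ≈ 27.839*I)
(d(U(-2), -13) + I)² = ((-1 + 0 - 13) + 5*I*√31)² = (-14 + 5*I*√31)²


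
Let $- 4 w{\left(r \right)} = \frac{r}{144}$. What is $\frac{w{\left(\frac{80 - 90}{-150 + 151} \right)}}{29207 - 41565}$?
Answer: $- \frac{5}{3559104} \approx -1.4048 \cdot 10^{-6}$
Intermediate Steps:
$w{\left(r \right)} = - \frac{r}{576}$ ($w{\left(r \right)} = - \frac{r \frac{1}{144}}{4} = - \frac{\frac{1}{144} r}{4} = - \frac{r}{576}$)
$\frac{w{\left(\frac{80 - 90}{-150 + 151} \right)}}{29207 - 41565} = \frac{\left(- \frac{1}{576}\right) \frac{80 - 90}{-150 + 151}}{29207 - 41565} = \frac{\left(- \frac{1}{576}\right) \left(- \frac{10}{1}\right)}{-12358} = - \frac{\left(-10\right) 1}{576} \left(- \frac{1}{12358}\right) = \left(- \frac{1}{576}\right) \left(-10\right) \left(- \frac{1}{12358}\right) = \frac{5}{288} \left(- \frac{1}{12358}\right) = - \frac{5}{3559104}$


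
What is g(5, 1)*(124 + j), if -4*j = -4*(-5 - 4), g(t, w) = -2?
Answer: -230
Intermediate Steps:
j = -9 (j = -(-1)*(-5 - 4) = -(-1)*(-9) = -1/4*36 = -9)
g(5, 1)*(124 + j) = -2*(124 - 9) = -2*115 = -230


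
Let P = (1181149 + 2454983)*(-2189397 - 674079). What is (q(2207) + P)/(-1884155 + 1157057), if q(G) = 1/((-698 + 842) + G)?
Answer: 24478557256570031/1709407398 ≈ 1.4320e+7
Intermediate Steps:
q(G) = 1/(144 + G)
P = -10411976714832 (P = 3636132*(-2863476) = -10411976714832)
(q(2207) + P)/(-1884155 + 1157057) = (1/(144 + 2207) - 10411976714832)/(-1884155 + 1157057) = (1/2351 - 10411976714832)/(-727098) = (1/2351 - 10411976714832)*(-1/727098) = -24478557256570031/2351*(-1/727098) = 24478557256570031/1709407398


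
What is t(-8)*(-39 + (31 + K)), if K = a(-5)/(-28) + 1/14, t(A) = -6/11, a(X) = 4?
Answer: 339/77 ≈ 4.4026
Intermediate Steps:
t(A) = -6/11 (t(A) = -6*1/11 = -6/11)
K = -1/14 (K = 4/(-28) + 1/14 = 4*(-1/28) + 1*(1/14) = -⅐ + 1/14 = -1/14 ≈ -0.071429)
t(-8)*(-39 + (31 + K)) = -6*(-39 + (31 - 1/14))/11 = -6*(-39 + 433/14)/11 = -6/11*(-113/14) = 339/77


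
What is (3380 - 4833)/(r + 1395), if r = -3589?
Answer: 1453/2194 ≈ 0.66226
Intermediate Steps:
(3380 - 4833)/(r + 1395) = (3380 - 4833)/(-3589 + 1395) = -1453/(-2194) = -1453*(-1/2194) = 1453/2194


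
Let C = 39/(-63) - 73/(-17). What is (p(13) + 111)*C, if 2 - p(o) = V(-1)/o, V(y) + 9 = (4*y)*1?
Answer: 49856/119 ≈ 418.96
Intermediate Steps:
V(y) = -9 + 4*y (V(y) = -9 + (4*y)*1 = -9 + 4*y)
p(o) = 2 + 13/o (p(o) = 2 - (-9 + 4*(-1))/o = 2 - (-9 - 4)/o = 2 - (-13)/o = 2 + 13/o)
C = 1312/357 (C = 39*(-1/63) - 73*(-1/17) = -13/21 + 73/17 = 1312/357 ≈ 3.6751)
(p(13) + 111)*C = ((2 + 13/13) + 111)*(1312/357) = ((2 + 13*(1/13)) + 111)*(1312/357) = ((2 + 1) + 111)*(1312/357) = (3 + 111)*(1312/357) = 114*(1312/357) = 49856/119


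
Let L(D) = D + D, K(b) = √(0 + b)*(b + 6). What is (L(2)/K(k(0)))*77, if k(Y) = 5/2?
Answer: 616*√10/85 ≈ 22.917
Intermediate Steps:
k(Y) = 5/2 (k(Y) = 5*(½) = 5/2)
K(b) = √b*(6 + b)
L(D) = 2*D
(L(2)/K(k(0)))*77 = ((2*2)/((√(5/2)*(6 + 5/2))))*77 = (4/(((√10/2)*(17/2))))*77 = (4/((17*√10/4)))*77 = (4*(2*√10/85))*77 = (8*√10/85)*77 = 616*√10/85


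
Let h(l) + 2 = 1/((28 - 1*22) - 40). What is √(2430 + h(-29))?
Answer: √2806734/34 ≈ 49.274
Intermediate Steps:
h(l) = -69/34 (h(l) = -2 + 1/((28 - 1*22) - 40) = -2 + 1/((28 - 22) - 40) = -2 + 1/(6 - 40) = -2 + 1/(-34) = -2 - 1/34 = -69/34)
√(2430 + h(-29)) = √(2430 - 69/34) = √(82551/34) = √2806734/34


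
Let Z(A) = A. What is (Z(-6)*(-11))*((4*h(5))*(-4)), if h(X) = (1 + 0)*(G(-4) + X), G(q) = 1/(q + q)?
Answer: -5148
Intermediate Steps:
G(q) = 1/(2*q)
h(X) = -⅛ + X (h(X) = (1 + 0)*((½)/(-4) + X) = 1*((½)*(-¼) + X) = 1*(-⅛ + X) = -⅛ + X)
(Z(-6)*(-11))*((4*h(5))*(-4)) = (-6*(-11))*((4*(-⅛ + 5))*(-4)) = 66*((4*(39/8))*(-4)) = 66*((39/2)*(-4)) = 66*(-78) = -5148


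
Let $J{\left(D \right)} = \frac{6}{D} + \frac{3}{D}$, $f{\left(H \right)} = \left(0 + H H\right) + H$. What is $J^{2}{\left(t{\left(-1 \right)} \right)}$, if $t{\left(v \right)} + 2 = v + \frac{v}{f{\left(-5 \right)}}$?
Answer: $\frac{32400}{3721} \approx 8.7073$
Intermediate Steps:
$f{\left(H \right)} = H + H^{2}$ ($f{\left(H \right)} = \left(0 + H^{2}\right) + H = H^{2} + H = H + H^{2}$)
$t{\left(v \right)} = -2 + \frac{21 v}{20}$ ($t{\left(v \right)} = -2 + \left(v + \frac{v}{\left(-5\right) \left(1 - 5\right)}\right) = -2 + \left(v + \frac{v}{\left(-5\right) \left(-4\right)}\right) = -2 + \left(v + \frac{v}{20}\right) = -2 + \frac{21 v}{20}$)
$J{\left(D \right)} = \frac{9}{D}$
$J^{2}{\left(t{\left(-1 \right)} \right)} = \left(\frac{9}{-2 + \frac{21}{20} \left(-1\right)}\right)^{2} = \left(\frac{9}{-2 - \frac{21}{20}}\right)^{2} = \left(\frac{9}{- \frac{61}{20}}\right)^{2} = \left(9 \left(- \frac{20}{61}\right)\right)^{2} = \left(- \frac{180}{61}\right)^{2} = \frac{32400}{3721}$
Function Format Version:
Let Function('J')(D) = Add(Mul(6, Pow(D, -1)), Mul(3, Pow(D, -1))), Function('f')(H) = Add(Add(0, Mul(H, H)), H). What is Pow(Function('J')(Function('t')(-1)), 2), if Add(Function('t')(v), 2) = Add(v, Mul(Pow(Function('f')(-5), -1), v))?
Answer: Rational(32400, 3721) ≈ 8.7073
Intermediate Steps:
Function('f')(H) = Add(H, Pow(H, 2)) (Function('f')(H) = Add(Add(0, Pow(H, 2)), H) = Add(Pow(H, 2), H) = Add(H, Pow(H, 2)))
Function('t')(v) = Add(-2, Mul(Rational(21, 20), v)) (Function('t')(v) = Add(-2, Add(v, Mul(Pow(Mul(-5, Add(1, -5)), -1), v))) = Add(-2, Add(v, Mul(Pow(Mul(-5, -4), -1), v))) = Add(-2, Add(v, Mul(Pow(20, -1), v))) = Add(-2, Add(v, Mul(Rational(1, 20), v))) = Add(-2, Mul(Rational(21, 20), v)))
Function('J')(D) = Mul(9, Pow(D, -1))
Pow(Function('J')(Function('t')(-1)), 2) = Pow(Mul(9, Pow(Add(-2, Mul(Rational(21, 20), -1)), -1)), 2) = Pow(Mul(9, Pow(Add(-2, Rational(-21, 20)), -1)), 2) = Pow(Mul(9, Pow(Rational(-61, 20), -1)), 2) = Pow(Mul(9, Rational(-20, 61)), 2) = Pow(Rational(-180, 61), 2) = Rational(32400, 3721)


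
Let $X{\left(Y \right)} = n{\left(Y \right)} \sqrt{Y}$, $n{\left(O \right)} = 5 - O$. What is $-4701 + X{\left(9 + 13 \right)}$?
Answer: $-4701 - 17 \sqrt{22} \approx -4780.7$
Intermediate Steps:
$X{\left(Y \right)} = \sqrt{Y} \left(5 - Y\right)$ ($X{\left(Y \right)} = \left(5 - Y\right) \sqrt{Y} = \sqrt{Y} \left(5 - Y\right)$)
$-4701 + X{\left(9 + 13 \right)} = -4701 + \sqrt{9 + 13} \left(5 - \left(9 + 13\right)\right) = -4701 + \sqrt{22} \left(5 - 22\right) = -4701 + \sqrt{22} \left(-17\right) = -4701 - 17 \sqrt{22}$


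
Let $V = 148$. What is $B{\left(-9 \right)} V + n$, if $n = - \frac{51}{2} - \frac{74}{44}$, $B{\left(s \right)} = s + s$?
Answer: $- \frac{29603}{11} \approx -2691.2$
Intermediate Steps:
$B{\left(s \right)} = 2 s$
$n = - \frac{299}{11}$ ($n = \left(-51\right) \frac{1}{2} - \frac{37}{22} = - \frac{51}{2} - \frac{37}{22} = - \frac{299}{11} \approx -27.182$)
$B{\left(-9 \right)} V + n = 2 \left(-9\right) 148 - \frac{299}{11} = \left(-18\right) 148 - \frac{299}{11} = -2664 - \frac{299}{11} = - \frac{29603}{11}$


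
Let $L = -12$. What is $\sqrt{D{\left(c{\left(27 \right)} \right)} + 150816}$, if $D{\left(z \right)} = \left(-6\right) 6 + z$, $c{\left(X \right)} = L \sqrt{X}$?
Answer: $2 \sqrt{37695 - 9 \sqrt{3}} \approx 388.22$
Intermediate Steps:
$c{\left(X \right)} = - 12 \sqrt{X}$
$D{\left(z \right)} = -36 + z$
$\sqrt{D{\left(c{\left(27 \right)} \right)} + 150816} = \sqrt{\left(-36 - 12 \sqrt{27}\right) + 150816} = \sqrt{\left(-36 - 12 \cdot 3 \sqrt{3}\right) + 150816} = \sqrt{\left(-36 - 36 \sqrt{3}\right) + 150816} = \sqrt{150780 - 36 \sqrt{3}}$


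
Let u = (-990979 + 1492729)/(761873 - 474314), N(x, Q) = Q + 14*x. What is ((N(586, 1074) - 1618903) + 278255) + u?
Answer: -42538547120/31951 ≈ -1.3314e+6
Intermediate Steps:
u = 55750/31951 (u = 501750/287559 = 501750*(1/287559) = 55750/31951 ≈ 1.7449)
((N(586, 1074) - 1618903) + 278255) + u = (((1074 + 14*586) - 1618903) + 278255) + 55750/31951 = (((1074 + 8204) - 1618903) + 278255) + 55750/31951 = ((9278 - 1618903) + 278255) + 55750/31951 = (-1609625 + 278255) + 55750/31951 = -1331370 + 55750/31951 = -42538547120/31951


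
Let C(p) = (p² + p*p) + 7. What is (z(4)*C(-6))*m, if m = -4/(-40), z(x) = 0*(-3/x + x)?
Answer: 0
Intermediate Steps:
C(p) = 7 + 2*p² (C(p) = (p² + p²) + 7 = 2*p² + 7 = 7 + 2*p²)
z(x) = 0 (z(x) = 0*(x - 3/x) = 0)
m = ⅒ (m = -4*(-1/40) = ⅒ ≈ 0.10000)
(z(4)*C(-6))*m = (0*(7 + 2*(-6)²))*(⅒) = (0*(7 + 2*36))*(⅒) = (0*(7 + 72))*(⅒) = (0*79)*(⅒) = 0*(⅒) = 0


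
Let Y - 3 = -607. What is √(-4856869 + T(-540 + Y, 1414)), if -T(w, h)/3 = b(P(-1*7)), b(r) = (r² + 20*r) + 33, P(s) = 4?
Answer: 2*I*√1214314 ≈ 2203.9*I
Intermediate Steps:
Y = -604 (Y = 3 - 607 = -604)
b(r) = 33 + r² + 20*r
T(w, h) = -387 (T(w, h) = -3*(33 + 4² + 20*4) = -3*(33 + 16 + 80) = -3*129 = -387)
√(-4856869 + T(-540 + Y, 1414)) = √(-4856869 - 387) = √(-4857256) = 2*I*√1214314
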